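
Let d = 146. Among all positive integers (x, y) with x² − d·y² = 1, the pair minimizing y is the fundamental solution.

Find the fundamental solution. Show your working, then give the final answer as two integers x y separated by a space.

√146 → a₀=12, period (12,24); ℓ=2 even so k=1
i=0: a=12 ⇒ p=12, q=1
i=1: a=12 ⇒ p=145, q=12
(x₁, y₁) = (145, 12);  145² − 146·12² = 1 ✓

145 12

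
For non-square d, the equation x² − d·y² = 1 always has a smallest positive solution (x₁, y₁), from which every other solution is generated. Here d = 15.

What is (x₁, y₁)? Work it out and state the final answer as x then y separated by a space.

d=15: √d = [3; 1,6] (ℓ=2, even), read p_1/q_1
a_0=3:  p_0=3·1+0=3,  q_0=3·0+1=1
a_1=1:  p_1=1·3+1=4,  q_1=1·1+0=1
→ (4, 1).  Check: 4²=16, 15·1²=15, difference 1.

4 1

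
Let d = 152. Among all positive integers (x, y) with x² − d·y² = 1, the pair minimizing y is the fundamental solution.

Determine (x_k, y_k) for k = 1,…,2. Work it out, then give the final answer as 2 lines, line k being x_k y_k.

37 3
2737 222

√152 → a₀=12, period (3,24); ℓ=2 even so k=1
a_0=12:  p_0=12·1+0=12,  q_0=12·0+1=1
a_1=3:  p_1=3·12+1=37,  q_1=3·1+0=3
(x₁, y₁) = (37, 3);  37² − 152·3² = 1 ✓
(37+3√152)^2 = 2737 + 222√152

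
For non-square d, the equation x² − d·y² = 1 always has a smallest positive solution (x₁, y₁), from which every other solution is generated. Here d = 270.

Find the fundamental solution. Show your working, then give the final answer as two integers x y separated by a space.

d=270: √d = [16; 2,3,6,3,2,32] (ℓ=6, even), read p_5/q_5
i=0: a=16 ⇒ p=16, q=1
…
i=2: a=3 ⇒ p=115, q=7
i=3: a=6 ⇒ p=723, q=44
i=4: a=3 ⇒ p=2284, q=139
i=5: a=2 ⇒ p=5291, q=322
→ (5291, 322).  Check: 5291²=27994681, 270·322²=27994680, difference 1.

5291 322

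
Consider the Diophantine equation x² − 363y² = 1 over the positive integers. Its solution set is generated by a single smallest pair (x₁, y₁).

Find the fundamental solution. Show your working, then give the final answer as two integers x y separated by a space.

362 19

[19; 19,38] for √363; ℓ=2 ⇒ convergent index 1
step 0: (19, 1)  from 19·(1,0) + (0,1)
step 1: (362, 19)  from 19·(19,1) + (1,0)
(x₁, y₁) = (362, 19);  362² − 363·19² = 1 ✓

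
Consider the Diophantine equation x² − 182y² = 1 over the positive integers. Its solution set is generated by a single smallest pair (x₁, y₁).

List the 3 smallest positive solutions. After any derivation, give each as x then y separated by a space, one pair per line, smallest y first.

27 2
1457 108
78651 5830

√182 → a₀=13, period (2,26); ℓ=2 even so k=1
a_0=13:  p_0=13·1+0=13,  q_0=13·0+1=1
a_1=2:  p_1=2·13+1=27,  q_1=2·1+0=2
→ (27, 2).  Check: 27²=729, 182·2²=728, difference 1.
(x_2, y_2) = (27·27 + 182·2·2, 27·2 + 2·27) = (1457, 108)
(x_3, y_3) = (27·1457 + 182·2·108, 27·108 + 2·1457) = (78651, 5830)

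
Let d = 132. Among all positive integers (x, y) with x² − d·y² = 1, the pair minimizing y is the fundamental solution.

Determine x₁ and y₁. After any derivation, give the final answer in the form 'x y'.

d=132: √d = [11; 2,22] (ℓ=2, even), read p_1/q_1
step 0: (11, 1)  from 11·(1,0) + (0,1)
step 1: (23, 2)  from 2·(11,1) + (1,0)
(x₁, y₁) = (23, 2);  23² − 132·2² = 1 ✓

23 2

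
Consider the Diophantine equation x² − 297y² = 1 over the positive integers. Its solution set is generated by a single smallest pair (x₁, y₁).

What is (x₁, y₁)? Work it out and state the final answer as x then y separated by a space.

√297 → a₀=17, period (4,3,1,1,2,1,1,3,4,34); ℓ=10 even so k=9
k=0  a_k=17  p_k/q_k = 17/1
k=1  a_k=4  p_k/q_k = 69/4
…
k=3  a_k=1  p_k/q_k = 293/17
…
k=8  a_k=3  p_k/q_k = 11357/659
k=9  a_k=4  p_k/q_k = 48599/2820
(x₁, y₁) = (48599, 2820);  48599² − 297·2820² = 1 ✓

48599 2820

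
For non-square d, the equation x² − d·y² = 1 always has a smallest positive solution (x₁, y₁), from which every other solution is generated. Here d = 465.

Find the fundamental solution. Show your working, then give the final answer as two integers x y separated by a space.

√465 → a₀=21, period (1,1,3,2,2,2,3,1,1,42); ℓ=10 even so k=9
a_0=21:  p_0=21·1+0=21,  q_0=21·0+1=1
a_1=1:  p_1=1·21+1=22,  q_1=1·1+0=1
a_2=1:  p_2=1·22+21=43,  q_2=1·1+1=2
a_3=3:  p_3=3·43+22=151,  q_3=3·2+1=7
a_4=2:  p_4=2·151+43=345,  q_4=2·7+2=16
a_5=2:  p_5=2·345+151=841,  q_5=2·16+7=39
a_6=2:  p_6=2·841+345=2027,  q_6=2·39+16=94
a_7=3:  p_7=3·2027+841=6922,  q_7=3·94+39=321
a_8=1:  p_8=1·6922+2027=8949,  q_8=1·321+94=415
a_9=1:  p_9=1·8949+6922=15871,  q_9=1·415+321=736
fundamental: x₁=15871, y₁=736  (since 251888641 − 465·541696 = 1)

15871 736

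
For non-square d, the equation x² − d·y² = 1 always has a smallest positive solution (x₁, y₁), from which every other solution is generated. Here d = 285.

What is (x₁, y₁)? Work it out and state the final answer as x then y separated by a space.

[16; 1,7,2,7,1,32] for √285; ℓ=6 ⇒ convergent index 5
a_0=16:  p_0=16·1+0=16,  q_0=16·0+1=1
…
a_3=2:  p_3=2·135+17=287,  q_3=2·8+1=17
a_4=7:  p_4=7·287+135=2144,  q_4=7·17+8=127
a_5=1:  p_5=1·2144+287=2431,  q_5=1·127+17=144
fundamental: x₁=2431, y₁=144  (since 5909761 − 285·20736 = 1)

2431 144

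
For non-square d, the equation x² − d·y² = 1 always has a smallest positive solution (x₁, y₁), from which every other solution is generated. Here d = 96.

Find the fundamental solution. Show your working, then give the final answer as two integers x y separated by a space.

[9; 1,3,1,18] for √96; ℓ=4 ⇒ convergent index 3
step 0: (9, 1)  from 9·(1,0) + (0,1)
…
step 2: (39, 4)  from 3·(10,1) + (9,1)
step 3: (49, 5)  from 1·(39,4) + (10,1)
→ (49, 5).  Check: 49²=2401, 96·5²=2400, difference 1.

49 5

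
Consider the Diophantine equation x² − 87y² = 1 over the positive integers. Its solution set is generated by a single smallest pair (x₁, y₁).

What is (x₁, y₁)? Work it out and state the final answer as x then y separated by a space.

28 3

[9; 3,18] for √87; ℓ=2 ⇒ convergent index 1
i=0: a=9 ⇒ p=9, q=1
i=1: a=3 ⇒ p=28, q=3
(x₁, y₁) = (28, 3);  28² − 87·3² = 1 ✓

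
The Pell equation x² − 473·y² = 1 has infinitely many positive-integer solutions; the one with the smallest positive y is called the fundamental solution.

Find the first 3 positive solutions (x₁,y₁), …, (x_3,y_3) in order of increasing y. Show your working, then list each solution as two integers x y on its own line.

87 4
15137 696
2633751 121100

√473 → a₀=21, period (1,2,1,42); ℓ=4 even so k=3
k=0  a_k=21  p_k/q_k = 21/1
…
k=2  a_k=2  p_k/q_k = 65/3
k=3  a_k=1  p_k/q_k = 87/4
→ (87, 4).  Check: 87²=7569, 473·4²=7568, difference 1.
k=2:  x_2 = 87·87+473·4·4 = 15137,  y_2 = 87·4+4·87 = 696
k=3:  x_3 = 87·15137+473·4·696 = 2633751,  y_3 = 87·696+4·15137 = 121100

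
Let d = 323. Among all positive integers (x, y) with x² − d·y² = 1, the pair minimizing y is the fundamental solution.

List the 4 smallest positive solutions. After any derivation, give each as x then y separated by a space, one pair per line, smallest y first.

√323 → a₀=17, period (1,34); ℓ=2 even so k=1
step 0: (17, 1)  from 17·(1,0) + (0,1)
step 1: (18, 1)  from 1·(17,1) + (1,0)
fundamental: x₁=18, y₁=1  (since 324 − 323·1 = 1)
n=2: (18,1)∘(18,1) = (18·18+323·1·1, 18·1+1·18) = (647,36)
n=3: (647,36)∘(18,1) = (18·647+323·1·36, 18·36+1·647) = (23274,1295)
n=4: (23274,1295)∘(18,1) = (18·23274+323·1·1295, 18·1295+1·23274) = (837217,46584)

18 1
647 36
23274 1295
837217 46584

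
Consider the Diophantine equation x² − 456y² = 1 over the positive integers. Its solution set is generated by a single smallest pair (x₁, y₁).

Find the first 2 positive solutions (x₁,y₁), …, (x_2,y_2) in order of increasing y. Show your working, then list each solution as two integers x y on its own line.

[21; 2,1,4,1,2,42] for √456; ℓ=6 ⇒ convergent index 5
step 0: (21, 1)  from 21·(1,0) + (0,1)
…
step 2: (64, 3)  from 1·(43,2) + (21,1)
…
step 4: (363, 17)  from 1·(299,14) + (64,3)
step 5: (1025, 48)  from 2·(363,17) + (299,14)
(x₁, y₁) = (1025, 48);  1025² − 456·48² = 1 ✓
k=2:  x_2 = 1025·1025+456·48·48 = 2101249,  y_2 = 1025·48+48·1025 = 98400

1025 48
2101249 98400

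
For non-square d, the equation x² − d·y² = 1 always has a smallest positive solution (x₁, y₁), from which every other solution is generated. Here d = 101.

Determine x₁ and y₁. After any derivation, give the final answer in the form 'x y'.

201 20

d=101: √d = [10; 20] (ℓ=1, odd), read p_1/q_1
step 0: (10, 1)  from 10·(1,0) + (0,1)
step 1: (201, 20)  from 20·(10,1) + (1,0)
fundamental: x₁=201, y₁=20  (since 40401 − 101·400 = 1)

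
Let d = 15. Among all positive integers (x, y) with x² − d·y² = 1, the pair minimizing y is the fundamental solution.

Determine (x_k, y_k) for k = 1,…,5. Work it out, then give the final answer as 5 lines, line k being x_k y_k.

4 1
31 8
244 63
1921 496
15124 3905

d=15: √d = [3; 1,6] (ℓ=2, even), read p_1/q_1
step 0: (3, 1)  from 3·(1,0) + (0,1)
step 1: (4, 1)  from 1·(3,1) + (1,0)
(x₁, y₁) = (4, 1);  4² − 15·1² = 1 ✓
k=2:  x_2 = 4·4+15·1·1 = 31,  y_2 = 4·1+1·4 = 8
k=3:  x_3 = 4·31+15·1·8 = 244,  y_3 = 4·8+1·31 = 63
k=4:  x_4 = 4·244+15·1·63 = 1921,  y_4 = 4·63+1·244 = 496
k=5:  x_5 = 4·1921+15·1·496 = 15124,  y_5 = 4·496+1·1921 = 3905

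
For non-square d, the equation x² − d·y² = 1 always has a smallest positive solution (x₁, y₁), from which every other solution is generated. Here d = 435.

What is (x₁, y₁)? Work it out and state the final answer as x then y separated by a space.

√435 → a₀=20, period (1,5,1,40); ℓ=4 even so k=3
i=0: a=20 ⇒ p=20, q=1
i=1: a=1 ⇒ p=21, q=1
i=2: a=5 ⇒ p=125, q=6
i=3: a=1 ⇒ p=146, q=7
fundamental: x₁=146, y₁=7  (since 21316 − 435·49 = 1)

146 7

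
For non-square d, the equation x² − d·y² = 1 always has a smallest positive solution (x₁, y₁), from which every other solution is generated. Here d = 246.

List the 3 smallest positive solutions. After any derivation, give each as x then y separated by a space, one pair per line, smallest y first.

88805 5662
15772656049 1005627820
2801381440774085 178609557104538

[15; 1,2,5,1,14,1,5,2,1,30] for √246; ℓ=10 ⇒ convergent index 9
step 0: (15, 1)  from 15·(1,0) + (0,1)
step 1: (16, 1)  from 1·(15,1) + (1,0)
…
step 3: (251, 16)  from 5·(47,3) + (16,1)
…
step 8: (60777, 3875)  from 2·(28028,1787) + (4721,301)
step 9: (88805, 5662)  from 1·(60777,3875) + (28028,1787)
(x₁, y₁) = (88805, 5662);  88805² − 246·5662² = 1 ✓
(x_2, y_2) = (88805·88805 + 246·5662·5662, 88805·5662 + 5662·88805) = (15772656049, 1005627820)
(x_3, y_3) = (88805·15772656049 + 246·5662·1005627820, 88805·1005627820 + 5662·15772656049) = (2801381440774085, 178609557104538)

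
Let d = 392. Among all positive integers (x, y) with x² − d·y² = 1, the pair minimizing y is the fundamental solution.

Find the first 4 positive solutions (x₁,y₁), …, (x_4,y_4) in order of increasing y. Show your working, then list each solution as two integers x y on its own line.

√392 → a₀=19, period (1,3,1,38); ℓ=4 even so k=3
k=0  a_k=19  p_k/q_k = 19/1
k=1  a_k=1  p_k/q_k = 20/1
k=2  a_k=3  p_k/q_k = 79/4
k=3  a_k=1  p_k/q_k = 99/5
(x₁, y₁) = (99, 5);  99² − 392·5² = 1 ✓
k=2:  x_2 = 99·99+392·5·5 = 19601,  y_2 = 99·5+5·99 = 990
k=3:  x_3 = 99·19601+392·5·990 = 3880899,  y_3 = 99·990+5·19601 = 196015
k=4:  x_4 = 99·3880899+392·5·196015 = 768398401,  y_4 = 99·196015+5·3880899 = 38809980

99 5
19601 990
3880899 196015
768398401 38809980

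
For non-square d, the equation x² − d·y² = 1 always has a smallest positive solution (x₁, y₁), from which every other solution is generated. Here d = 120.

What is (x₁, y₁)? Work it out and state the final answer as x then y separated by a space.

√120 → a₀=10, period (1,20); ℓ=2 even so k=1
a_0=10:  p_0=10·1+0=10,  q_0=10·0+1=1
a_1=1:  p_1=1·10+1=11,  q_1=1·1+0=1
(x₁, y₁) = (11, 1);  11² − 120·1² = 1 ✓

11 1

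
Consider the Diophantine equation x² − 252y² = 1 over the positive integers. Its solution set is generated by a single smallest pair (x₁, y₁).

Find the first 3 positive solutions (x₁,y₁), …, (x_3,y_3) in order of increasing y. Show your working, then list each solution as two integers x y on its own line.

127 8
32257 2032
8193151 516120

d=252: √d = [15; 1,6,1,30] (ℓ=4, even), read p_3/q_3
k=0  a_k=15  p_k/q_k = 15/1
k=1  a_k=1  p_k/q_k = 16/1
k=2  a_k=6  p_k/q_k = 111/7
k=3  a_k=1  p_k/q_k = 127/8
fundamental: x₁=127, y₁=8  (since 16129 − 252·64 = 1)
n=2: (127,8)∘(127,8) = (127·127+252·8·8, 127·8+8·127) = (32257,2032)
n=3: (32257,2032)∘(127,8) = (127·32257+252·8·2032, 127·2032+8·32257) = (8193151,516120)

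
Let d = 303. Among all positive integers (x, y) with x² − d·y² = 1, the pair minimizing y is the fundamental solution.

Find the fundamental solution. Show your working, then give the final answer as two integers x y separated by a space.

√303 = [17; 2,2,5,2,2,34, …], period ℓ=6 (even) → k=5
step 0: (17, 1)  from 17·(1,0) + (0,1)
…
step 4: (1027, 59)  from 2·(470,27) + (87,5)
step 5: (2524, 145)  from 2·(1027,59) + (470,27)
(x₁, y₁) = (2524, 145);  2524² − 303·145² = 1 ✓

2524 145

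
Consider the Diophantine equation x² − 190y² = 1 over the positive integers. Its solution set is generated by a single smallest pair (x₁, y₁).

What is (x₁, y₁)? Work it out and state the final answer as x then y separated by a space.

52021 3774

√190 = [13; 1,3,1,1,1,…,3,1,26, …], period ℓ=14 (even) → k=13
step 0: (13, 1)  from 13·(1,0) + (0,1)
…
step 5: (193, 14)  from 1·(124,9) + (69,5)
…
step 9: (4149, 301)  from 1·(2936,213) + (1213,88)
step 10: (7085, 514)  from 1·(4149,301) + (2936,213)
…
step 12: (40787, 2959)  from 3·(11234,815) + (7085,514)
step 13: (52021, 3774)  from 1·(40787,2959) + (11234,815)
fundamental: x₁=52021, y₁=3774  (since 2706184441 − 190·14243076 = 1)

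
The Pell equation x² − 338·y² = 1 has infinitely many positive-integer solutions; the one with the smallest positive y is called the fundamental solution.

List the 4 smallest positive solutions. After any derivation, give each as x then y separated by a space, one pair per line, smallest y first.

114243 6214
26102926097 1419812004
5964153172084899 324407165539730
1362725501650887306817 74122495624090936776

√338 → a₀=18, period (2,1,1,2,36); ℓ=5 odd so k=9
k=0  a_k=18  p_k/q_k = 18/1
k=1  a_k=2  p_k/q_k = 37/2
k=2  a_k=1  p_k/q_k = 55/3
k=3  a_k=1  p_k/q_k = 92/5
k=4  a_k=2  p_k/q_k = 239/13
k=5  a_k=36  p_k/q_k = 8696/473
k=6  a_k=2  p_k/q_k = 17631/959
k=7  a_k=1  p_k/q_k = 26327/1432
k=8  a_k=1  p_k/q_k = 43958/2391
k=9  a_k=2  p_k/q_k = 114243/6214
fundamental: x₁=114243, y₁=6214  (since 13051463049 − 338·38613796 = 1)
n=2: (114243,6214)∘(114243,6214) = (114243·114243+338·6214·6214, 114243·6214+6214·114243) = (26102926097,1419812004)
n=3: (26102926097,1419812004)∘(114243,6214) = (114243·26102926097+338·6214·1419812004, 114243·1419812004+6214·26102926097) = (5964153172084899,324407165539730)
n=4: (5964153172084899,324407165539730)∘(114243,6214) = (114243·5964153172084899+338·6214·324407165539730, 114243·324407165539730+6214·5964153172084899) = (1362725501650887306817,74122495624090936776)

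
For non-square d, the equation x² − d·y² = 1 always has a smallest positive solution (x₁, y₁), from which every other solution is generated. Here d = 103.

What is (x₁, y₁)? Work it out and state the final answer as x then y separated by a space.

227528 22419

[10; 6,1,2,1,1,9,1,1,2,1,6,20] for √103; ℓ=12 ⇒ convergent index 11
a_0=10:  p_0=10·1+0=10,  q_0=10·0+1=1
…
a_3=2:  p_3=2·71+61=203,  q_3=2·7+6=20
…
a_6=9:  p_6=9·477+274=4567,  q_6=9·47+27=450
…
a_8=1:  p_8=1·5044+4567=9611,  q_8=1·497+450=947
a_9=2:  p_9=2·9611+5044=24266,  q_9=2·947+497=2391
a_10=1:  p_10=1·24266+9611=33877,  q_10=1·2391+947=3338
a_11=6:  p_11=6·33877+24266=227528,  q_11=6·3338+2391=22419
→ (227528, 22419).  Check: 227528²=51768990784, 103·22419²=51768990783, difference 1.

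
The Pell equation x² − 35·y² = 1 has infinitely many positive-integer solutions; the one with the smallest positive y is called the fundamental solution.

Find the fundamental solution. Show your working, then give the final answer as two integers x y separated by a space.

[5; 1,10] for √35; ℓ=2 ⇒ convergent index 1
k=0  a_k=5  p_k/q_k = 5/1
k=1  a_k=1  p_k/q_k = 6/1
→ (6, 1).  Check: 6²=36, 35·1²=35, difference 1.

6 1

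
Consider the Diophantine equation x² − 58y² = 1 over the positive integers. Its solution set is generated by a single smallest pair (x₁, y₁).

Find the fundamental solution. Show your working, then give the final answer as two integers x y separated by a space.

[7; 1,1,1,1,1,1,14] for √58; ℓ=7 ⇒ convergent index 13
a_0=7:  p_0=7·1+0=7,  q_0=7·0+1=1
a_1=1:  p_1=1·7+1=8,  q_1=1·1+0=1
a_2=1:  p_2=1·8+7=15,  q_2=1·1+1=2
a_3=1:  p_3=1·15+8=23,  q_3=1·2+1=3
a_4=1:  p_4=1·23+15=38,  q_4=1·3+2=5
a_5=1:  p_5=1·38+23=61,  q_5=1·5+3=8
a_6=1:  p_6=1·61+38=99,  q_6=1·8+5=13
a_7=14:  p_7=14·99+61=1447,  q_7=14·13+8=190
a_8=1:  p_8=1·1447+99=1546,  q_8=1·190+13=203
a_9=1:  p_9=1·1546+1447=2993,  q_9=1·203+190=393
a_10=1:  p_10=1·2993+1546=4539,  q_10=1·393+203=596
…
a_12=1:  p_12=1·7532+4539=12071,  q_12=1·989+596=1585
a_13=1:  p_13=1·12071+7532=19603,  q_13=1·1585+989=2574
fundamental: x₁=19603, y₁=2574  (since 384277609 − 58·6625476 = 1)

19603 2574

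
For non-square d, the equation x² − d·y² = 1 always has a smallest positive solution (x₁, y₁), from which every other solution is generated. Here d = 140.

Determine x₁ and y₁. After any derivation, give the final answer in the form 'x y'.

71 6

[11; 1,4,1,22] for √140; ℓ=4 ⇒ convergent index 3
k=0  a_k=11  p_k/q_k = 11/1
…
k=2  a_k=4  p_k/q_k = 59/5
k=3  a_k=1  p_k/q_k = 71/6
fundamental: x₁=71, y₁=6  (since 5041 − 140·36 = 1)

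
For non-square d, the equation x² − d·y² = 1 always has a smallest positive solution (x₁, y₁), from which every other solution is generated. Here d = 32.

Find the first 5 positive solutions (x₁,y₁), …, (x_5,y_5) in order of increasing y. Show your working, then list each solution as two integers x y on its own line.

√32 = [5; 1,1,1,10, …], period ℓ=4 (even) → k=3
a_0=5:  p_0=5·1+0=5,  q_0=5·0+1=1
a_1=1:  p_1=1·5+1=6,  q_1=1·1+0=1
a_2=1:  p_2=1·6+5=11,  q_2=1·1+1=2
a_3=1:  p_3=1·11+6=17,  q_3=1·2+1=3
fundamental: x₁=17, y₁=3  (since 289 − 32·9 = 1)
n=2: (17,3)∘(17,3) = (17·17+32·3·3, 17·3+3·17) = (577,102)
n=3: (577,102)∘(17,3) = (17·577+32·3·102, 17·102+3·577) = (19601,3465)
n=4: (19601,3465)∘(17,3) = (17·19601+32·3·3465, 17·3465+3·19601) = (665857,117708)
n=5: (665857,117708)∘(17,3) = (17·665857+32·3·117708, 17·117708+3·665857) = (22619537,3998607)

17 3
577 102
19601 3465
665857 117708
22619537 3998607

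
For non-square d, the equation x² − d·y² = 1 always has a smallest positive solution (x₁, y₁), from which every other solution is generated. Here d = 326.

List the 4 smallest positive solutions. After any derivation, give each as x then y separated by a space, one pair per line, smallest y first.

[18; 18,36] for √326; ℓ=2 ⇒ convergent index 1
step 0: (18, 1)  from 18·(1,0) + (0,1)
step 1: (325, 18)  from 18·(18,1) + (1,0)
fundamental: x₁=325, y₁=18  (since 105625 − 326·324 = 1)
k=2:  x_2 = 325·325+326·18·18 = 211249,  y_2 = 325·18+18·325 = 11700
k=3:  x_3 = 325·211249+326·18·11700 = 137311525,  y_3 = 325·11700+18·211249 = 7604982
k=4:  x_4 = 325·137311525+326·18·7604982 = 89252280001,  y_4 = 325·7604982+18·137311525 = 4943226600

325 18
211249 11700
137311525 7604982
89252280001 4943226600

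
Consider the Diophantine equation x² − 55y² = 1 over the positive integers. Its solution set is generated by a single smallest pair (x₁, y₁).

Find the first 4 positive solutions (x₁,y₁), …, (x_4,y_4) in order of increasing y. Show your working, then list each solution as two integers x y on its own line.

d=55: √d = [7; 2,2,2,14] (ℓ=4, even), read p_3/q_3
k=0  a_k=7  p_k/q_k = 7/1
…
k=2  a_k=2  p_k/q_k = 37/5
k=3  a_k=2  p_k/q_k = 89/12
fundamental: x₁=89, y₁=12  (since 7921 − 55·144 = 1)
(x_2, y_2) = (89·89 + 55·12·12, 89·12 + 12·89) = (15841, 2136)
(x_3, y_3) = (89·15841 + 55·12·2136, 89·2136 + 12·15841) = (2819609, 380196)
(x_4, y_4) = (89·2819609 + 55·12·380196, 89·380196 + 12·2819609) = (501874561, 67672752)

89 12
15841 2136
2819609 380196
501874561 67672752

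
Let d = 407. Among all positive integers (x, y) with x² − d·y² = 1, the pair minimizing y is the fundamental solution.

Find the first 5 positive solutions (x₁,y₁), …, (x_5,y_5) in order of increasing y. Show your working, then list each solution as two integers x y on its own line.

√407 = [20; 5,1,2,1,5,40, …], period ℓ=6 (even) → k=5
k=0  a_k=20  p_k/q_k = 20/1
…
k=2  a_k=1  p_k/q_k = 121/6
k=3  a_k=2  p_k/q_k = 343/17
k=4  a_k=1  p_k/q_k = 464/23
k=5  a_k=5  p_k/q_k = 2663/132
(x₁, y₁) = (2663, 132);  2663² − 407·132² = 1 ✓
n=2: (2663,132)∘(2663,132) = (2663·2663+407·132·132, 2663·132+132·2663) = (14183137,703032)
n=3: (14183137,703032)∘(2663,132) = (2663·14183137+407·132·703032, 2663·703032+132·14183137) = (75539384999,3744348300)
n=4: (75539384999,3744348300)∘(2663,132) = (2663·75539384999+407·132·3744348300, 2663·3744348300+132·75539384999) = (402322750321537,19942398342768)
n=5: (402322750321537,19942398342768)∘(2663,132) = (2663·402322750321537+407·132·19942398342768, 2663·19942398342768+132·402322750321537) = (2142770892673121063,106213209829234068)

2663 132
14183137 703032
75539384999 3744348300
402322750321537 19942398342768
2142770892673121063 106213209829234068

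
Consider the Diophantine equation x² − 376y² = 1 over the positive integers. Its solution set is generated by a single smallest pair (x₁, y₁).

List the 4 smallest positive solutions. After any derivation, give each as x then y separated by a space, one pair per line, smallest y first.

√376 = [19; 2,1,1,3,1,…,1,2,38, …], period ℓ=16 (even) → k=15
i=0: a=19 ⇒ p=19, q=1
i=1: a=2 ⇒ p=39, q=2
i=2: a=1 ⇒ p=58, q=3
i=3: a=1 ⇒ p=97, q=5
i=4: a=3 ⇒ p=349, q=18
…
i=7: a=2 ⇒ p=2928, q=151
i=8: a=4 ⇒ p=12953, q=668
i=9: a=2 ⇒ p=28834, q=1487
i=10: a=2 ⇒ p=70621, q=3642
i=11: a=1 ⇒ p=99455, q=5129
i=12: a=3 ⇒ p=368986, q=19029
i=13: a=1 ⇒ p=468441, q=24158
i=14: a=1 ⇒ p=837427, q=43187
i=15: a=2 ⇒ p=2143295, q=110532
(x₁, y₁) = (2143295, 110532);  2143295² − 376·110532² = 1 ✓
(x_2, y_2) = (2143295·2143295 + 376·110532·110532, 2143295·110532 + 110532·2143295) = (9187426914049, 473805365880)
(x_3, y_3) = (2143295·9187426914049 + 376·110532·473805365880, 2143295·473805365880 + 110532·9187426914049) = (39382732335491159615, 2031009343327438668)
(x_4, y_4) = (2143295·39382732335491159615 + 376·110532·2031009343327438668, 2143295·2031009343327438668 + 110532·39382732335491159615) = (168817626601983862467148801, 8706104341013491514496240)

2143295 110532
9187426914049 473805365880
39382732335491159615 2031009343327438668
168817626601983862467148801 8706104341013491514496240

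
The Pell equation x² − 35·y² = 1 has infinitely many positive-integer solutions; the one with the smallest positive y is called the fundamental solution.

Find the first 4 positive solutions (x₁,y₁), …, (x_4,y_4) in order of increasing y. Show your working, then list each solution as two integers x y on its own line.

6 1
71 12
846 143
10081 1704

d=35: √d = [5; 1,10] (ℓ=2, even), read p_1/q_1
a_0=5:  p_0=5·1+0=5,  q_0=5·0+1=1
a_1=1:  p_1=1·5+1=6,  q_1=1·1+0=1
fundamental: x₁=6, y₁=1  (since 36 − 35·1 = 1)
(6+1√35)^2 = 71 + 12√35
(6+1√35)^3 = 846 + 143√35
(6+1√35)^4 = 10081 + 1704√35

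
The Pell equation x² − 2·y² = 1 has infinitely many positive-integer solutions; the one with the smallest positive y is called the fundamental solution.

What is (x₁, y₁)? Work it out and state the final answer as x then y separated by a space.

[1; 2] for √2; ℓ=1 ⇒ convergent index 1
k=0  a_k=1  p_k/q_k = 1/1
k=1  a_k=2  p_k/q_k = 3/2
(x₁, y₁) = (3, 2);  3² − 2·2² = 1 ✓

3 2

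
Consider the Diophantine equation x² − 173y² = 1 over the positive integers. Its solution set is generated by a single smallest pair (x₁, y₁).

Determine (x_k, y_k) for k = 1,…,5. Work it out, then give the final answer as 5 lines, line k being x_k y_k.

[13; 6,1,1,6,26] for √173; ℓ=5 ⇒ convergent index 9
k=0  a_k=13  p_k/q_k = 13/1
…
k=6  a_k=6  p_k/q_k = 176552/13423
…
k=8  a_k=1  p_k/q_k = 382343/29069
k=9  a_k=6  p_k/q_k = 2499849/190060
(x₁, y₁) = (2499849, 190060);  2499849² − 173·190060² = 1 ✓
(x_2, y_2) = (2499849·2499849 + 173·190060·190060, 2499849·190060 + 190060·2499849) = (12498490045601, 950242601880)
(x_3, y_3) = (2499849·12498490045601 + 173·190060·950242601880, 2499849·950242601880 + 190060·12498490045601) = (62488675684008728649, 4750926036134042180)
(x_4, y_4) = (2499849·62488675684008728649 + 173·190060·4750926036134042180, 2499849·4750926036134042180 + 190060·62488675684008728649) = (312424506839974574118902401, 23753195401006348176659760)
(x_5, y_5) = (2499849·312424506839974574118902401 + 173·190060·23753195401006348176659760, 2499849·23753195401006348176659760 + 190060·312424506839974574118902401) = (1562028181998744709597444087746249, 118758803540015886040113314710300)

2499849 190060
12498490045601 950242601880
62488675684008728649 4750926036134042180
312424506839974574118902401 23753195401006348176659760
1562028181998744709597444087746249 118758803540015886040113314710300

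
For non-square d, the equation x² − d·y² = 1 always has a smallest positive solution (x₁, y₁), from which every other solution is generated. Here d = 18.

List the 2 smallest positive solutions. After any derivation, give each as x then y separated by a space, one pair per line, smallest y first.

17 4
577 136

d=18: √d = [4; 4,8] (ℓ=2, even), read p_1/q_1
a_0=4:  p_0=4·1+0=4,  q_0=4·0+1=1
a_1=4:  p_1=4·4+1=17,  q_1=4·1+0=4
→ (17, 4).  Check: 17²=289, 18·4²=288, difference 1.
(17+4√18)^2 = 577 + 136√18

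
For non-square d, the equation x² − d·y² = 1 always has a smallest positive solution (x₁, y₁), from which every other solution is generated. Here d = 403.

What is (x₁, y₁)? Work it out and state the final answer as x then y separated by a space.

√403 → a₀=20, period (13,2,1,3,1,3,1,2,13,40); ℓ=10 even so k=9
step 0: (20, 1)  from 20·(1,0) + (0,1)
…
step 3: (803, 40)  from 1·(542,27) + (261,13)
…
step 5: (3754, 187)  from 1·(2951,147) + (803,40)
…
step 8: (50147, 2498)  from 2·(17967,895) + (14213,708)
step 9: (669878, 33369)  from 13·(50147,2498) + (17967,895)
fundamental: x₁=669878, y₁=33369  (since 448736534884 − 403·1113490161 = 1)

669878 33369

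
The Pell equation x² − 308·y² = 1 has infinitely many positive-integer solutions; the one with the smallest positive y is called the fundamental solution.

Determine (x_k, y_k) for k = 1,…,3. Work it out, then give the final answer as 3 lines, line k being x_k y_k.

351 20
246401 14040
172973151 9856060

√308 → a₀=17, period (1,1,4,1,1,34); ℓ=6 even so k=5
a_0=17:  p_0=17·1+0=17,  q_0=17·0+1=1
…
a_4=1:  p_4=1·158+35=193,  q_4=1·9+2=11
a_5=1:  p_5=1·193+158=351,  q_5=1·11+9=20
(x₁, y₁) = (351, 20);  351² − 308·20² = 1 ✓
n=2: (351,20)∘(351,20) = (351·351+308·20·20, 351·20+20·351) = (246401,14040)
n=3: (246401,14040)∘(351,20) = (351·246401+308·20·14040, 351·14040+20·246401) = (172973151,9856060)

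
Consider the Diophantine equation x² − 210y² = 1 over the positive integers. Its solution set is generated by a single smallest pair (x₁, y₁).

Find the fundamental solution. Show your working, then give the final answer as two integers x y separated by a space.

29 2

[14; 2,28] for √210; ℓ=2 ⇒ convergent index 1
k=0  a_k=14  p_k/q_k = 14/1
k=1  a_k=2  p_k/q_k = 29/2
fundamental: x₁=29, y₁=2  (since 841 − 210·4 = 1)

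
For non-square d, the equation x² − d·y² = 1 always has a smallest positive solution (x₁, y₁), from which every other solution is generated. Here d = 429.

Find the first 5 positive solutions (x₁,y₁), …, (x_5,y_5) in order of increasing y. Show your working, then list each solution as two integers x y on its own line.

d=429: √d = [20; 1,2,2,9,1,12,1,9,2,2,1,40] (ℓ=12, even), read p_11/q_11
i=0: a=20 ⇒ p=20, q=1
…
i=3: a=2 ⇒ p=145, q=7
…
i=9: a=2 ⇒ p=438459, q=21169
i=10: a=2 ⇒ p=1085636, q=52415
i=11: a=1 ⇒ p=1524095, q=73584
fundamental: x₁=1524095, y₁=73584  (since 2322865569025 − 429·5414605056 = 1)
n=2: (1524095,73584)∘(1524095,73584) = (1524095·1524095+429·73584·73584, 1524095·73584+73584·1524095) = (4645731138049,224298012960)
n=3: (4645731138049,224298012960)∘(1524095,73584) = (1524095·4645731138049+429·73584·224298012960, 1524095·224298012960+73584·4645731138049) = (14161071197688057215,683702960124468816)
n=4: (14161071197688057215,683702960124468816)∘(1524095,73584) = (1524095·14161071197688057215+429·73584·683702960124468816, 1524095·683702960124468816+73584·14161071197688057215) = (43165635614076113391052801,2084056526021580302230080)
n=5: (43165635614076113391052801,2084056526021580302230080)∘(1524095,73584) = (1524095·43165635614076113391052801+429·73584·2084056526021580302230080, 1524095·2084056526021580302230080+73584·43165635614076113391052801) = (131577058822456507006275549422975,6352600262053037158494583086384)

1524095 73584
4645731138049 224298012960
14161071197688057215 683702960124468816
43165635614076113391052801 2084056526021580302230080
131577058822456507006275549422975 6352600262053037158494583086384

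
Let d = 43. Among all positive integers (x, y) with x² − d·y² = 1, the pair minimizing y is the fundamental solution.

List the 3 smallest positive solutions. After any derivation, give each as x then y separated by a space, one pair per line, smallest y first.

[6; 1,1,3,1,5,1,3,1,1,12] for √43; ℓ=10 ⇒ convergent index 9
i=0: a=6 ⇒ p=6, q=1
…
i=3: a=3 ⇒ p=46, q=7
i=4: a=1 ⇒ p=59, q=9
…
i=8: a=1 ⇒ p=1941, q=296
i=9: a=1 ⇒ p=3482, q=531
(x₁, y₁) = (3482, 531);  3482² − 43·531² = 1 ✓
(x_2, y_2) = (3482·3482 + 43·531·531, 3482·531 + 531·3482) = (24248647, 3697884)
(x_3, y_3) = (3482·24248647 + 43·531·3697884, 3482·3697884 + 531·24248647) = (168867574226, 25752063645)

3482 531
24248647 3697884
168867574226 25752063645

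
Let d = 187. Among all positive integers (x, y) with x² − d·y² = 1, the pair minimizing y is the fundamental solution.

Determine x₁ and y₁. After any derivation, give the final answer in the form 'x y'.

1682 123

√187 = [13; 1,2,13,2,1,26, …], period ℓ=6 (even) → k=5
k=0  a_k=13  p_k/q_k = 13/1
k=1  a_k=1  p_k/q_k = 14/1
k=2  a_k=2  p_k/q_k = 41/3
k=3  a_k=13  p_k/q_k = 547/40
k=4  a_k=2  p_k/q_k = 1135/83
k=5  a_k=1  p_k/q_k = 1682/123
(x₁, y₁) = (1682, 123);  1682² − 187·123² = 1 ✓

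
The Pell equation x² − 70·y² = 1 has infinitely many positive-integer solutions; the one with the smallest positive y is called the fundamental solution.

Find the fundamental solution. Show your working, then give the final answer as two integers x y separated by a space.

d=70: √d = [8; 2,1,2,1,2,16] (ℓ=6, even), read p_5/q_5
k=0  a_k=8  p_k/q_k = 8/1
k=1  a_k=2  p_k/q_k = 17/2
k=2  a_k=1  p_k/q_k = 25/3
k=3  a_k=2  p_k/q_k = 67/8
k=4  a_k=1  p_k/q_k = 92/11
k=5  a_k=2  p_k/q_k = 251/30
→ (251, 30).  Check: 251²=63001, 70·30²=63000, difference 1.

251 30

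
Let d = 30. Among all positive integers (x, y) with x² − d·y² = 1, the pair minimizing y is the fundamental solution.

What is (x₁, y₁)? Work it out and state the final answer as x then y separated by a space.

[5; 2,10] for √30; ℓ=2 ⇒ convergent index 1
a_0=5:  p_0=5·1+0=5,  q_0=5·0+1=1
a_1=2:  p_1=2·5+1=11,  q_1=2·1+0=2
→ (11, 2).  Check: 11²=121, 30·2²=120, difference 1.

11 2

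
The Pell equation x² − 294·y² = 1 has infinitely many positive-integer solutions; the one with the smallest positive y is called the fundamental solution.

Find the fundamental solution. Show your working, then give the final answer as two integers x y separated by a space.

4801 280

√294 = [17; 6,1,4,1,6,34, …], period ℓ=6 (even) → k=5
step 0: (17, 1)  from 17·(1,0) + (0,1)
step 1: (103, 6)  from 6·(17,1) + (1,0)
…
step 4: (703, 41)  from 1·(583,34) + (120,7)
step 5: (4801, 280)  from 6·(703,41) + (583,34)
(x₁, y₁) = (4801, 280);  4801² − 294·280² = 1 ✓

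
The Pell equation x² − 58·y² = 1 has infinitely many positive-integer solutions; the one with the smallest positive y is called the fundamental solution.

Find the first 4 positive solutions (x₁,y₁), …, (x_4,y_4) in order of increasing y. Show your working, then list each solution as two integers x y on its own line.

√58 → a₀=7, period (1,1,1,1,1,1,14); ℓ=7 odd so k=13
step 0: (7, 1)  from 7·(1,0) + (0,1)
step 1: (8, 1)  from 1·(7,1) + (1,0)
step 2: (15, 2)  from 1·(8,1) + (7,1)
step 3: (23, 3)  from 1·(15,2) + (8,1)
step 4: (38, 5)  from 1·(23,3) + (15,2)
…
step 7: (1447, 190)  from 14·(99,13) + (61,8)
…
step 9: (2993, 393)  from 1·(1546,203) + (1447,190)
step 10: (4539, 596)  from 1·(2993,393) + (1546,203)
step 11: (7532, 989)  from 1·(4539,596) + (2993,393)
step 12: (12071, 1585)  from 1·(7532,989) + (4539,596)
step 13: (19603, 2574)  from 1·(12071,1585) + (7532,989)
→ (19603, 2574).  Check: 19603²=384277609, 58·2574²=384277608, difference 1.
k=2:  x_2 = 19603·19603+58·2574·2574 = 768555217,  y_2 = 19603·2574+2574·19603 = 100916244
k=3:  x_3 = 19603·768555217+58·2574·100916244 = 30131975818099,  y_3 = 19603·100916244+2574·768555217 = 3956522259690
k=4:  x_4 = 19603·30131975818099+58·2574·3956522259690 = 1181354243155834177,  y_4 = 19603·3956522259690+2574·30131975818099 = 155119411612489896

19603 2574
768555217 100916244
30131975818099 3956522259690
1181354243155834177 155119411612489896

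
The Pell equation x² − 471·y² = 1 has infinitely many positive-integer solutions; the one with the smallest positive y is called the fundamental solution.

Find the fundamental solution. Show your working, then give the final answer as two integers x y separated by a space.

[21; 1,2,2,1,3,…,2,1,42] for √471; ℓ=14 ⇒ convergent index 13
k=0  a_k=21  p_k/q_k = 21/1
k=1  a_k=1  p_k/q_k = 22/1
…
k=4  a_k=1  p_k/q_k = 217/10
k=5  a_k=3  p_k/q_k = 803/37
k=6  a_k=4  p_k/q_k = 3429/158
k=7  a_k=14  p_k/q_k = 48809/2249
k=8  a_k=4  p_k/q_k = 198665/9154
k=9  a_k=3  p_k/q_k = 644804/29711
k=10  a_k=1  p_k/q_k = 843469/38865
k=11  a_k=2  p_k/q_k = 2331742/107441
k=12  a_k=2  p_k/q_k = 5506953/253747
k=13  a_k=1  p_k/q_k = 7838695/361188
fundamental: x₁=7838695, y₁=361188  (since 61445139303025 − 471·130456771344 = 1)

7838695 361188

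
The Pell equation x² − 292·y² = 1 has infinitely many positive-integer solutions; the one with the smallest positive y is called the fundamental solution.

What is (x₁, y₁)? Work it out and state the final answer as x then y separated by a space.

2281249 133500

d=292: √d = [17; 11,2,1,3,8,3,1,2,11,34] (ℓ=10, even), read p_9/q_9
step 0: (17, 1)  from 17·(1,0) + (0,1)
step 1: (188, 11)  from 11·(17,1) + (1,0)
step 2: (393, 23)  from 2·(188,11) + (17,1)
step 3: (581, 34)  from 1·(393,23) + (188,11)
…
step 6: (55143, 3227)  from 3·(17669,1034) + (2136,125)
step 7: (72812, 4261)  from 1·(55143,3227) + (17669,1034)
step 8: (200767, 11749)  from 2·(72812,4261) + (55143,3227)
step 9: (2281249, 133500)  from 11·(200767,11749) + (72812,4261)
fundamental: x₁=2281249, y₁=133500  (since 5204097000001 − 292·17822250000 = 1)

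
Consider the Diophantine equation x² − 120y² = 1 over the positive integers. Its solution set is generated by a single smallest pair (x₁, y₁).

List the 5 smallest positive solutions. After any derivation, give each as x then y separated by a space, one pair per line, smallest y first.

11 1
241 22
5291 483
116161 10604
2550251 232805

[10; 1,20] for √120; ℓ=2 ⇒ convergent index 1
i=0: a=10 ⇒ p=10, q=1
i=1: a=1 ⇒ p=11, q=1
(x₁, y₁) = (11, 1);  11² − 120·1² = 1 ✓
k=2:  x_2 = 11·11+120·1·1 = 241,  y_2 = 11·1+1·11 = 22
k=3:  x_3 = 11·241+120·1·22 = 5291,  y_3 = 11·22+1·241 = 483
k=4:  x_4 = 11·5291+120·1·483 = 116161,  y_4 = 11·483+1·5291 = 10604
k=5:  x_5 = 11·116161+120·1·10604 = 2550251,  y_5 = 11·10604+1·116161 = 232805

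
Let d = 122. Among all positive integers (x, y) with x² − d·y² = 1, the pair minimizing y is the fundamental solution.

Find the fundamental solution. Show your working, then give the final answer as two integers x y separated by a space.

243 22

√122 = [11; 22, …], period ℓ=1 (odd) → k=1
a_0=11:  p_0=11·1+0=11,  q_0=11·0+1=1
a_1=22:  p_1=22·11+1=243,  q_1=22·1+0=22
fundamental: x₁=243, y₁=22  (since 59049 − 122·484 = 1)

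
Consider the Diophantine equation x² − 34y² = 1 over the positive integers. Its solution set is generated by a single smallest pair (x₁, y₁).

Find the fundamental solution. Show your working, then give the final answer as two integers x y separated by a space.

[5; 1,4,1,10] for √34; ℓ=4 ⇒ convergent index 3
i=0: a=5 ⇒ p=5, q=1
i=1: a=1 ⇒ p=6, q=1
i=2: a=4 ⇒ p=29, q=5
i=3: a=1 ⇒ p=35, q=6
(x₁, y₁) = (35, 6);  35² − 34·6² = 1 ✓

35 6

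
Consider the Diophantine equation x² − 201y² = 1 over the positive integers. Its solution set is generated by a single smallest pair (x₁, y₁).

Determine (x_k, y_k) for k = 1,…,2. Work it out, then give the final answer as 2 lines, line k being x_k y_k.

√201 → a₀=14, period (5,1,1,1,2,…,1,5,28); ℓ=14 even so k=13
k=0  a_k=14  p_k/q_k = 14/1
k=1  a_k=5  p_k/q_k = 71/5
k=2  a_k=1  p_k/q_k = 85/6
k=3  a_k=1  p_k/q_k = 156/11
…
k=5  a_k=2  p_k/q_k = 638/45
k=6  a_k=1  p_k/q_k = 879/62
k=7  a_k=8  p_k/q_k = 7670/541
k=8  a_k=1  p_k/q_k = 8549/603
…
k=10  a_k=1  p_k/q_k = 33317/2350
k=11  a_k=1  p_k/q_k = 58085/4097
k=12  a_k=1  p_k/q_k = 91402/6447
k=13  a_k=5  p_k/q_k = 515095/36332
(x₁, y₁) = (515095, 36332);  515095² − 201·36332² = 1 ✓
(x_2, y_2) = (515095·515095 + 201·36332·36332, 515095·36332 + 36332·515095) = (530645718049, 37428863080)

515095 36332
530645718049 37428863080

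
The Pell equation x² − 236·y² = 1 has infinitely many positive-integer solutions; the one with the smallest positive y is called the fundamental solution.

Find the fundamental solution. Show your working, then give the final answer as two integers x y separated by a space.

561799 36570

√236 = [15; 2,1,3,5,1,6,1,5,3,1,2,30, …], period ℓ=12 (even) → k=11
i=0: a=15 ⇒ p=15, q=1
i=1: a=2 ⇒ p=31, q=2
…
i=5: a=1 ⇒ p=1060, q=69
i=6: a=6 ⇒ p=7251, q=472
…
i=8: a=5 ⇒ p=48806, q=3177
…
i=10: a=1 ⇒ p=203535, q=13249
i=11: a=2 ⇒ p=561799, q=36570
(x₁, y₁) = (561799, 36570);  561799² − 236·36570² = 1 ✓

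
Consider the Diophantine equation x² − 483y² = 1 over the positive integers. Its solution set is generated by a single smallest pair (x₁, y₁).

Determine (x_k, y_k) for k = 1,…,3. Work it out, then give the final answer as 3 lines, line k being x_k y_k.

√483 = [21; 1,42, …], period ℓ=2 (even) → k=1
i=0: a=21 ⇒ p=21, q=1
i=1: a=1 ⇒ p=22, q=1
(x₁, y₁) = (22, 1);  22² − 483·1² = 1 ✓
k=2:  x_2 = 22·22+483·1·1 = 967,  y_2 = 22·1+1·22 = 44
k=3:  x_3 = 22·967+483·1·44 = 42526,  y_3 = 22·44+1·967 = 1935

22 1
967 44
42526 1935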